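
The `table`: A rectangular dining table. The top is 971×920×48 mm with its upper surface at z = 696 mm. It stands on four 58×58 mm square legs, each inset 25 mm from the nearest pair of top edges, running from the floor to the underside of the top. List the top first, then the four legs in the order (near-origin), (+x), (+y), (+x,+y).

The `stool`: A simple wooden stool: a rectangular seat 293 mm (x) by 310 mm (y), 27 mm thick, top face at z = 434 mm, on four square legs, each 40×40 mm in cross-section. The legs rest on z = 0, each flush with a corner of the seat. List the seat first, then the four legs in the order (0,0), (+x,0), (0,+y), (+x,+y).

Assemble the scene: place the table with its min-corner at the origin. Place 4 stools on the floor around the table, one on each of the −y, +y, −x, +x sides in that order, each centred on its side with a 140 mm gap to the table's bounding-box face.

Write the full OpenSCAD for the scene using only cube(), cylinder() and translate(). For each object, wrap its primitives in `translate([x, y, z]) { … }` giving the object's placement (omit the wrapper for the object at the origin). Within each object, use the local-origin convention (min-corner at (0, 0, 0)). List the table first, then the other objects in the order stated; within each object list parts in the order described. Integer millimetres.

translate([0, 0, 648]) cube([971, 920, 48]);
translate([25, 25, 0]) cube([58, 58, 648]);
translate([888, 25, 0]) cube([58, 58, 648]);
translate([25, 837, 0]) cube([58, 58, 648]);
translate([888, 837, 0]) cube([58, 58, 648]);
translate([339, -450, 0]) {
  translate([0, 0, 407]) cube([293, 310, 27]);
  cube([40, 40, 407]);
  translate([253, 0, 0]) cube([40, 40, 407]);
  translate([0, 270, 0]) cube([40, 40, 407]);
  translate([253, 270, 0]) cube([40, 40, 407]);
}
translate([339, 1060, 0]) {
  translate([0, 0, 407]) cube([293, 310, 27]);
  cube([40, 40, 407]);
  translate([253, 0, 0]) cube([40, 40, 407]);
  translate([0, 270, 0]) cube([40, 40, 407]);
  translate([253, 270, 0]) cube([40, 40, 407]);
}
translate([-433, 305, 0]) {
  translate([0, 0, 407]) cube([293, 310, 27]);
  cube([40, 40, 407]);
  translate([253, 0, 0]) cube([40, 40, 407]);
  translate([0, 270, 0]) cube([40, 40, 407]);
  translate([253, 270, 0]) cube([40, 40, 407]);
}
translate([1111, 305, 0]) {
  translate([0, 0, 407]) cube([293, 310, 27]);
  cube([40, 40, 407]);
  translate([253, 0, 0]) cube([40, 40, 407]);
  translate([0, 270, 0]) cube([40, 40, 407]);
  translate([253, 270, 0]) cube([40, 40, 407]);
}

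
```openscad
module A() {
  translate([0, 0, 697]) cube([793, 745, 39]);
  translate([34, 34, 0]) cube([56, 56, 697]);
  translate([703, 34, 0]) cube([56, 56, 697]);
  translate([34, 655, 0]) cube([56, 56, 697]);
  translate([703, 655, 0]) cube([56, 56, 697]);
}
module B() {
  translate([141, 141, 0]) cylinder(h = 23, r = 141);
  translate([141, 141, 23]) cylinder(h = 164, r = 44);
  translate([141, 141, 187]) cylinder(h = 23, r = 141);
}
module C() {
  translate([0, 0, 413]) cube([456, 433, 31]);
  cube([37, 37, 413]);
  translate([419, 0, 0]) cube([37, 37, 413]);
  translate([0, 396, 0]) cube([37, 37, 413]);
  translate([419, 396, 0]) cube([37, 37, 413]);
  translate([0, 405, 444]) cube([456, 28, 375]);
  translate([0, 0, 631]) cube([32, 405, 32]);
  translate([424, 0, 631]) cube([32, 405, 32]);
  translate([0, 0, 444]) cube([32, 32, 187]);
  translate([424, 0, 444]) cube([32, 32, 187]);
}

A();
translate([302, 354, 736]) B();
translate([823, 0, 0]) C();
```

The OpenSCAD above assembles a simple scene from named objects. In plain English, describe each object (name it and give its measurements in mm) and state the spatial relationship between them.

A is a rectangular dining table. The top is 793×745×39 mm with its upper surface at z = 736 mm. It stands on four 56×56 mm square legs, each inset 34 mm from the nearest pair of top edges, running from the floor to the underside of the top.

B is a spool: two coaxial disc flanges of radius 141 mm and thickness 23 mm, joined by a core cylinder of radius 44 mm and height 164 mm. The lower flange rests on z = 0 and the three cylinders share a vertical axis.

C is a chair: 456×433 mm seat, 31 mm thick, top at z = 444 mm, on four 37 mm square corner legs flush with the seat edges. A 28 mm thick backrest slab spans the full seat width, extending 375 mm above the seat top, its back face flush with the seat's +y edge. Two armrests of 32×32 mm section run along each side from the seat's front edge to the front of the backrest, top faces 219 mm above the seat top and outer faces flush with the seat's x-edges; a 32×32 mm post under the front of each armrest stands on the seat at the front corner.

The spool is on top of the table. The chair is on the floor beside the table on its +x side.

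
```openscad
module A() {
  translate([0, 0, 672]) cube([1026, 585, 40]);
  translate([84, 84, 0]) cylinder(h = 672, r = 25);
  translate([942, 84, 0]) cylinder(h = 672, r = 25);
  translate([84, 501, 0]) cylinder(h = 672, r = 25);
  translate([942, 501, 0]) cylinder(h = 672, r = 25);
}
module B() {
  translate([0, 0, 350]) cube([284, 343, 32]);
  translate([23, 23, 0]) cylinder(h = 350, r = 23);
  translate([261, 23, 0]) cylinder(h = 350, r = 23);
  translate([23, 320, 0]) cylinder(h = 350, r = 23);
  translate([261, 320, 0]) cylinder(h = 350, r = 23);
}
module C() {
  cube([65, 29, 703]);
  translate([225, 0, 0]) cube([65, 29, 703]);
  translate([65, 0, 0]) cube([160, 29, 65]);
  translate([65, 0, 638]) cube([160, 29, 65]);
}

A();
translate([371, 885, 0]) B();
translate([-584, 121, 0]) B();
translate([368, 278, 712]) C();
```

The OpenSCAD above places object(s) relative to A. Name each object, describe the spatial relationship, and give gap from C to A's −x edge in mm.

A is a table. B is a stool. C is a picture frame. Two stools sit around the table at the +y, −x sides. The picture frame is on top of the table, centred. The gap from the picture frame to the table's −x edge is 368 mm.

The picture frame's min-x is at 368; the table's min-x is 0; gap = 368 mm.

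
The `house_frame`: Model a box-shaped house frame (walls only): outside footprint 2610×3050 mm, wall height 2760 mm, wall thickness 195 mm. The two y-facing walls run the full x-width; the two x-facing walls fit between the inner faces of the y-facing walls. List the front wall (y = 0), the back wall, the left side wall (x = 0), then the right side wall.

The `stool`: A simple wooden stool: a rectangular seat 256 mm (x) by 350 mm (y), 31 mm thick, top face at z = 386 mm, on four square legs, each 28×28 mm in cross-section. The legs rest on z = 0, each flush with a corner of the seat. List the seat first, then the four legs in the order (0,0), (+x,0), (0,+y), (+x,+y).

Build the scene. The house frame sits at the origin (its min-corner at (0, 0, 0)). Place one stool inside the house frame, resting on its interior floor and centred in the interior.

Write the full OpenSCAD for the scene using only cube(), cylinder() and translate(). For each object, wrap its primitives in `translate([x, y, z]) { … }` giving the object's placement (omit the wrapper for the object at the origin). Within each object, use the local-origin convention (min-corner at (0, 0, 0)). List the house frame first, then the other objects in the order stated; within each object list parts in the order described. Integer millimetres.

cube([2610, 195, 2760]);
translate([0, 2855, 0]) cube([2610, 195, 2760]);
translate([0, 195, 0]) cube([195, 2660, 2760]);
translate([2415, 195, 0]) cube([195, 2660, 2760]);
translate([1177, 1350, 0]) {
  translate([0, 0, 355]) cube([256, 350, 31]);
  cube([28, 28, 355]);
  translate([228, 0, 0]) cube([28, 28, 355]);
  translate([0, 322, 0]) cube([28, 28, 355]);
  translate([228, 322, 0]) cube([28, 28, 355]);
}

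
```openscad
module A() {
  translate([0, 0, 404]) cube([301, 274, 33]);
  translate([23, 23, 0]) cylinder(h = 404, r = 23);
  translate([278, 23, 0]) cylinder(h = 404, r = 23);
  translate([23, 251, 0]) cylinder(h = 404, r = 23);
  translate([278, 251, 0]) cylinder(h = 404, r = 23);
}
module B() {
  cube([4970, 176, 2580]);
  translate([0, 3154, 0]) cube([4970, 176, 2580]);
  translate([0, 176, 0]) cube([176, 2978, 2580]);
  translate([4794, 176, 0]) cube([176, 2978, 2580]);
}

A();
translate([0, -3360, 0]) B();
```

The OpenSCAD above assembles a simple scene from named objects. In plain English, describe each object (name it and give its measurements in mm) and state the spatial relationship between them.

A is a four-legged stool. The seat is 301×274 mm, 33 mm thick, top at z = 437 mm. It stands on four round legs, each 46 mm in diameter, from z = 0 to the seat underside, each leg's axis is inset half a diameter from the nearest pair of seat edges (so the leg's bounding box is flush with the corner).

B is the wall frame of a small rectangular building: four walls, each 2580 mm tall and 176 mm thick, enclosing a footprint 4970 mm (x) by 3330 mm (y) outside-to-outside, with no floor or roof. The front and back walls (the −y and +y sides) span the full width; the two side walls fit between them.

The house frame is on the floor beside the stool on its −y side.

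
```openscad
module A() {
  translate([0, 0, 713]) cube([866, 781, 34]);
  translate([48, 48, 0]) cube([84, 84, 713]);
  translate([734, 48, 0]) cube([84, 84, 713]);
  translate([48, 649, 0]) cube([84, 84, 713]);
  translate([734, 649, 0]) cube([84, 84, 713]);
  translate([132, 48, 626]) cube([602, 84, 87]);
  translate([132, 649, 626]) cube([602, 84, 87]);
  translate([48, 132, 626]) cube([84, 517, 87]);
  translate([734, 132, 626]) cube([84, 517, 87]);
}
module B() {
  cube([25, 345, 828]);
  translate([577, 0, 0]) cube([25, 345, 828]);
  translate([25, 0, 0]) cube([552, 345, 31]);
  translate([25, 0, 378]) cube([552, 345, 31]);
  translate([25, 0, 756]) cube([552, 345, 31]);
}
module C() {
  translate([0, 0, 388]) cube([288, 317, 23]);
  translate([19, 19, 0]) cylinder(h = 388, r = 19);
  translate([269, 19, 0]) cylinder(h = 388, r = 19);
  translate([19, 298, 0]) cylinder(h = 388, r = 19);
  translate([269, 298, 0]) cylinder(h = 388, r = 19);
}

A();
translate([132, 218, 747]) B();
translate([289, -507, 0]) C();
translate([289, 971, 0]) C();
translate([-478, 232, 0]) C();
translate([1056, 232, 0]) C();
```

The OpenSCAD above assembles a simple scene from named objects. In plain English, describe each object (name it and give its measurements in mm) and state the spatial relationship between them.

A is a table: top 866 mm (x) × 781 mm (y), 34 mm thick, upper face at z = 747 mm, on four 84×84 mm square legs, each inset 48 mm from the nearest pair of top edges, running from z = 0 to the bottom of the top. Four apron rails, 84 mm thick and 87 mm tall, run between adjacent legs with their top edges flush with the underside of the top and their outer faces flush with the legs' outer faces.

B is a bookshelf 602 mm wide overall, 345 mm deep and 828 mm tall. The two sides are 25 mm thick vertical panels. 3 horizontal shelves of 31 mm thickness span between the inner faces of the sides; the lowest shelf sits on the floor and shelves are stacked with a clear vertical gap of 347 mm between each pair.

C is a simple wooden stool: a rectangular seat 288 mm (x) by 317 mm (y), 23 mm thick, top face at z = 411 mm, on four round legs, each 38 mm in diameter. The legs rest on z = 0, each leg's axis is inset half a diameter from the nearest pair of seat edges (so the leg's bounding box is flush with the corner).

The bookshelf is on top of the table, centred. Four stools sit around the table at the −y, +y, −x, +x sides.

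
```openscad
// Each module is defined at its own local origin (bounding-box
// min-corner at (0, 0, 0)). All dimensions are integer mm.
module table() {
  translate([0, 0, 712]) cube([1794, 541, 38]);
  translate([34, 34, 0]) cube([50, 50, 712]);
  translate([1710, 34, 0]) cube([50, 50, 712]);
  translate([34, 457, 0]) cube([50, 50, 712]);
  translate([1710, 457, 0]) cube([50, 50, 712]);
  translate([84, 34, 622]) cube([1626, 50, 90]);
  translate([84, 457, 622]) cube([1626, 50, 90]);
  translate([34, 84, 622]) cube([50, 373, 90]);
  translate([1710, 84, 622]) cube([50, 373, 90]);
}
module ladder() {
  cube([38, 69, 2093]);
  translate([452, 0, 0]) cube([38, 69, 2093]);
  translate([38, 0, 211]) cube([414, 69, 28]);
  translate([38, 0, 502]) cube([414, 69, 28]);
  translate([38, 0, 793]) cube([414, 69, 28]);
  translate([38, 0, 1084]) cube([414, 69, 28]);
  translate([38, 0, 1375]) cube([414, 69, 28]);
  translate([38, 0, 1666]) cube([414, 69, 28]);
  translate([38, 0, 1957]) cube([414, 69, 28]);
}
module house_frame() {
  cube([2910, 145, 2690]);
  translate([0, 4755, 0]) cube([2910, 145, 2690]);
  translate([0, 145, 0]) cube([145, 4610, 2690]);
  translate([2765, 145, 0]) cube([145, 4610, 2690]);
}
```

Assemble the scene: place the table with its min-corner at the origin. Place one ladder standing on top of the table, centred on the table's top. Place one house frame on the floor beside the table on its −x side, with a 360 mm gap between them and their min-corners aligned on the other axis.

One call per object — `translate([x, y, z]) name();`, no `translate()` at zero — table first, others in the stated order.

table();
translate([652, 236, 750]) ladder();
translate([-3270, 0, 0]) house_frame();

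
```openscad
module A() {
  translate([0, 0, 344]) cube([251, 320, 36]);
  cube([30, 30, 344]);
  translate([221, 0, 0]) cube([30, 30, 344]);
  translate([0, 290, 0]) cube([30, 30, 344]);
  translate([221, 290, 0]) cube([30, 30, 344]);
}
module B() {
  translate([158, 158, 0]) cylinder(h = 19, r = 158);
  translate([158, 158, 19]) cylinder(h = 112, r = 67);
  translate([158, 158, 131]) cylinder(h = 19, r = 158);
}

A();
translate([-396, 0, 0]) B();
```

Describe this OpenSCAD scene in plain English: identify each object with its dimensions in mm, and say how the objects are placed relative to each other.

A is a simple wooden stool: a rectangular seat 251 mm (x) by 320 mm (y), 36 mm thick, top face at z = 380 mm, on four square legs, each 30×30 mm in cross-section. The legs rest on z = 0, each flush with a corner of the seat.

B is a spool: two coaxial disc flanges of radius 158 mm and thickness 19 mm, joined by a core cylinder of radius 67 mm and height 112 mm. The lower flange rests on z = 0 and the three cylinders share a vertical axis.

The spool is on the floor beside the stool on its −x side.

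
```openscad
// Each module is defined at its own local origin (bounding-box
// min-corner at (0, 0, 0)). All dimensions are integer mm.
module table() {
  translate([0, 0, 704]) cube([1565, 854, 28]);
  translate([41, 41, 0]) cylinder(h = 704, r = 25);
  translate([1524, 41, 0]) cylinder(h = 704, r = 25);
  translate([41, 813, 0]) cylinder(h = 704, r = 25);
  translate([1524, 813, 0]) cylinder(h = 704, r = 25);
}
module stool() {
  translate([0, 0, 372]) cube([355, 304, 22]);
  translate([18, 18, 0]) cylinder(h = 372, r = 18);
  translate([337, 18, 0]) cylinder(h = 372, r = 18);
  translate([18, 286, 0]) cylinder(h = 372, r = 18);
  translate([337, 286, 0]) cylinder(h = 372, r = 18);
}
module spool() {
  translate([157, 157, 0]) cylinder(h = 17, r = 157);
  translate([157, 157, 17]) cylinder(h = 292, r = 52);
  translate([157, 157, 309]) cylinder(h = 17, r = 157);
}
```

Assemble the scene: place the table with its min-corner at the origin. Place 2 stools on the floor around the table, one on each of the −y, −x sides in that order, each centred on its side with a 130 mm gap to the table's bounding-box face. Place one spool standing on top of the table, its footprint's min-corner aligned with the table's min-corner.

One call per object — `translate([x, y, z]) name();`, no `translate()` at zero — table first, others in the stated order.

table();
translate([605, -434, 0]) stool();
translate([-485, 275, 0]) stool();
translate([0, 0, 732]) spool();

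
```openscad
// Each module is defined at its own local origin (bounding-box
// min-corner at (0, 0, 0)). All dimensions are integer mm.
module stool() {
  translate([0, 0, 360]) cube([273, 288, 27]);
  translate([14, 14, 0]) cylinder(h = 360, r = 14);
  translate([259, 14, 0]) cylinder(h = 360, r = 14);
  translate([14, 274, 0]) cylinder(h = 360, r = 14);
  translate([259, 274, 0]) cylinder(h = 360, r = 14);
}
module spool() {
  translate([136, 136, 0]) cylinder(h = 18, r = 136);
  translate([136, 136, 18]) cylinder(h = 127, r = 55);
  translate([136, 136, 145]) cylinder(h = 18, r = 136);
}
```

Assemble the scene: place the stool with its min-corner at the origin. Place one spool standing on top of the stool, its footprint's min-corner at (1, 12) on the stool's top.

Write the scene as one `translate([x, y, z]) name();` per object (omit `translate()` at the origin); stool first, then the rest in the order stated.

stool();
translate([1, 12, 387]) spool();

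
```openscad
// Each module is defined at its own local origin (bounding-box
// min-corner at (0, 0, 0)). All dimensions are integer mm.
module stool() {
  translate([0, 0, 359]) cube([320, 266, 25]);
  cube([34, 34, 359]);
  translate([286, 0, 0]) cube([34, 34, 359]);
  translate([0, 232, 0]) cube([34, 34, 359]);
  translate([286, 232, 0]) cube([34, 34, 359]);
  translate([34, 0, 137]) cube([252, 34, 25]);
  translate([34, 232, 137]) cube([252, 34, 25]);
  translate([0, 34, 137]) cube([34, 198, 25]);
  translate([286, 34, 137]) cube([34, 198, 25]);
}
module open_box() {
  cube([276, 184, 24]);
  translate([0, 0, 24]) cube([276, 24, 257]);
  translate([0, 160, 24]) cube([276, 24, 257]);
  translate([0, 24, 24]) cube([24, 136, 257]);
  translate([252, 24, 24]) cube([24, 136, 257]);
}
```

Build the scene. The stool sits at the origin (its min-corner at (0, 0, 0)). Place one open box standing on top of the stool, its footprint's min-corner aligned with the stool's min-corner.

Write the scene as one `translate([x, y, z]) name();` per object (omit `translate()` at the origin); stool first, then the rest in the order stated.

stool();
translate([0, 0, 384]) open_box();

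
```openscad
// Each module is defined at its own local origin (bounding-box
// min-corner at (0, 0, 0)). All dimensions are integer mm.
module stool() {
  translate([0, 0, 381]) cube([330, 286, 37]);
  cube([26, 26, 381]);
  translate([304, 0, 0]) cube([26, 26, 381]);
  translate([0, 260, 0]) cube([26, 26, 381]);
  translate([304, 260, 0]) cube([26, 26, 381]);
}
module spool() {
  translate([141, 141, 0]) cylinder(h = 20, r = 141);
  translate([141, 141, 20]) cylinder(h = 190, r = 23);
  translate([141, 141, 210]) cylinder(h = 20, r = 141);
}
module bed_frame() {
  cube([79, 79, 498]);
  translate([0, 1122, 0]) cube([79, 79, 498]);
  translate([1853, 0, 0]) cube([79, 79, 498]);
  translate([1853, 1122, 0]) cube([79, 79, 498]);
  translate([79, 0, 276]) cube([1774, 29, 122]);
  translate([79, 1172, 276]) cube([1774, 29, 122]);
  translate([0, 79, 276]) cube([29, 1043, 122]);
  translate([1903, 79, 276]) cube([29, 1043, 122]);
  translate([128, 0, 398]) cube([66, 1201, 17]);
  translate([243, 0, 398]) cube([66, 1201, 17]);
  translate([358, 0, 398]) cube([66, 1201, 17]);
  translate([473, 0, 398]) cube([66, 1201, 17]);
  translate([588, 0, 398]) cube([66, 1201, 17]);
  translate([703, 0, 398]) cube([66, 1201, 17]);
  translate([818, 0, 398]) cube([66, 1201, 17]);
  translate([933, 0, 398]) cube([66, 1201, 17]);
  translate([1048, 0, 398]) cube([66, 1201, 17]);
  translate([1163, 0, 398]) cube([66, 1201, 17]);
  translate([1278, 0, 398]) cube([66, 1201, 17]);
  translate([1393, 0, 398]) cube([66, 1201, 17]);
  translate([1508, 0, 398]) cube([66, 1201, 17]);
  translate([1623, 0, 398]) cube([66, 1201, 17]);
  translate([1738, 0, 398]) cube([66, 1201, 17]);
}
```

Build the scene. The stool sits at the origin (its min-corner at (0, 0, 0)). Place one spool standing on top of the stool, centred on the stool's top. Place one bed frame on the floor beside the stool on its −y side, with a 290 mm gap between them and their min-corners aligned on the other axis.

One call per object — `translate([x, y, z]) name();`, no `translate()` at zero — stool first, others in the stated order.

stool();
translate([24, 2, 418]) spool();
translate([0, -1491, 0]) bed_frame();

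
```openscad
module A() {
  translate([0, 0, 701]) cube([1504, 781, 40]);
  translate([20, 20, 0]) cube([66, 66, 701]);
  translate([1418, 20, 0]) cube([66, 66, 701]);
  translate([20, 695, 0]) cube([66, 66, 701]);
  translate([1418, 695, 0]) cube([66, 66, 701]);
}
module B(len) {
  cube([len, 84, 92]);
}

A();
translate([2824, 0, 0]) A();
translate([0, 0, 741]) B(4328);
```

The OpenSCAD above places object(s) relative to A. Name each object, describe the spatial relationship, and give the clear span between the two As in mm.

Second table starts at x = 2824; first ends at x = 1504; clear span = 2824 − 1504 = 1320 mm.

A is a table. B is a beam. A beam spans the tops of two tables. The clear span between the two tables is 1320 mm.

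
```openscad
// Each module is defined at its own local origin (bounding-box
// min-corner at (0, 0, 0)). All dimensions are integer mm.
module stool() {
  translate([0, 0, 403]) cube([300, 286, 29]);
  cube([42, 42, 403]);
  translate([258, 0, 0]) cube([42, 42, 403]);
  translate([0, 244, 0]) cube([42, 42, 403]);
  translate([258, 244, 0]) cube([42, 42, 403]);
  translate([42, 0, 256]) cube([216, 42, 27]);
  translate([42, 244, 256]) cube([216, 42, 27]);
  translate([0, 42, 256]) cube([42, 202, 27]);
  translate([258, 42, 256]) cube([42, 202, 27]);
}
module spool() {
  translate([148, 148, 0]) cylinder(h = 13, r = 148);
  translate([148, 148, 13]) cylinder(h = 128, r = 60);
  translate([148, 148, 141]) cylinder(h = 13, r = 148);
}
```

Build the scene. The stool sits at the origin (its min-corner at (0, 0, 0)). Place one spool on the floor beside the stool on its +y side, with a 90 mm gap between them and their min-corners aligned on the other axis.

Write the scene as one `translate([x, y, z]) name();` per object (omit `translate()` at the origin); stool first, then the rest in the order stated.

stool();
translate([0, 376, 0]) spool();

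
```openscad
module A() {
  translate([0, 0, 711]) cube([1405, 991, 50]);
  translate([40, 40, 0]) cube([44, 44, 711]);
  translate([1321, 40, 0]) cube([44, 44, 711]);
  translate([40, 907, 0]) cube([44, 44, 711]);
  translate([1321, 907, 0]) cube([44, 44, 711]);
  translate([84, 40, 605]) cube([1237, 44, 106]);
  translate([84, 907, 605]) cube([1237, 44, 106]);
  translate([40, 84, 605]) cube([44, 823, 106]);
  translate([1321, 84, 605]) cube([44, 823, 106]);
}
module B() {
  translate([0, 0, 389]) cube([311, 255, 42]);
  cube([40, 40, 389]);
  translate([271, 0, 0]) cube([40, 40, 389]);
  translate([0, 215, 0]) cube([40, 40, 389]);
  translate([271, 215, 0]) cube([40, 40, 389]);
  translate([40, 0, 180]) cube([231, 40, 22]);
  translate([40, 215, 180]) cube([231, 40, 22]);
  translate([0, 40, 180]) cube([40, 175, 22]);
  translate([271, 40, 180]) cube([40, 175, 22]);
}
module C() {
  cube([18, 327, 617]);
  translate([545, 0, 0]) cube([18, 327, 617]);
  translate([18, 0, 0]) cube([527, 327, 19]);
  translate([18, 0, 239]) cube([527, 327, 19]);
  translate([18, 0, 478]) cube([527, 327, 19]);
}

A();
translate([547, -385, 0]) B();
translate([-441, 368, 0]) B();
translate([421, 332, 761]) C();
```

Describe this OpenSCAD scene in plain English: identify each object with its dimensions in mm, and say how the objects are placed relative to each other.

A is a table: top 1405 mm (x) × 991 mm (y), 50 mm thick, upper face at z = 761 mm, on four 44×44 mm square legs, each inset 40 mm from the nearest pair of top edges, running from z = 0 to the bottom of the top. Four apron rails, 44 mm thick and 106 mm tall, run between adjacent legs with their top edges flush with the underside of the top and their outer faces flush with the legs' outer faces.

B is a simple wooden stool: a rectangular seat 311 mm (x) by 255 mm (y), 42 mm thick, top face at z = 431 mm, on four square legs, each 40×40 mm in cross-section. The legs rest on z = 0, each flush with a corner of the seat. Four stretchers, 40 mm wide and 22 mm tall, connect adjacent legs with their undersides at z = 180 mm, each running between the inner faces of the legs it joins and aligned with the legs' outer faces on the other axis.

C is an open bookshelf. Two side panels, each 18 mm thick, 327 mm deep and 617 mm tall, stand 563 mm apart (outside-to-outside). Between them sit 3 shelves, each 19 mm thick and 327 mm deep, spanning the full gap between the sides. The bottom shelf rests on the floor (its underside at z = 0) and the clear gap between one shelf's top and the next shelf's underside is 220 mm.

Two stools sit around the table at the −y, −x sides. The bookshelf is on top of the table, centred.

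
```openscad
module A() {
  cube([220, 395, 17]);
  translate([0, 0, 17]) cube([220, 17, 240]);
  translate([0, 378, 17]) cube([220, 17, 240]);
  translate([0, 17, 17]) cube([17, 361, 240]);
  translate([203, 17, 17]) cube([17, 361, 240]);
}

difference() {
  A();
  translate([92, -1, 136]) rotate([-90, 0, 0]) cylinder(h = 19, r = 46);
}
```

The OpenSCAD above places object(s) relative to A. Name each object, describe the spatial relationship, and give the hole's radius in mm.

A is an open box. The open box has a circular hole through its front wall. The hole's radius is 46 mm.

The subtracted cylinder has r = 46 mm.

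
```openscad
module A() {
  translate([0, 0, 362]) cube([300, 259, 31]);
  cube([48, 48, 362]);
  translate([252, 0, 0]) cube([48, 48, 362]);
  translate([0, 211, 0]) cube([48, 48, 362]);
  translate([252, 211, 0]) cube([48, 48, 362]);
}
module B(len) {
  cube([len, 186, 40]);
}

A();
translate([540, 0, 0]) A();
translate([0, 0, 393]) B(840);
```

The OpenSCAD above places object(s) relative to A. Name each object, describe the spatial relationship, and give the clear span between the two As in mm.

A is a stool. B is a beam. A beam spans the tops of two stools. The clear span between the two stools is 240 mm.

Second stool starts at x = 540; first ends at x = 300; clear span = 540 − 300 = 240 mm.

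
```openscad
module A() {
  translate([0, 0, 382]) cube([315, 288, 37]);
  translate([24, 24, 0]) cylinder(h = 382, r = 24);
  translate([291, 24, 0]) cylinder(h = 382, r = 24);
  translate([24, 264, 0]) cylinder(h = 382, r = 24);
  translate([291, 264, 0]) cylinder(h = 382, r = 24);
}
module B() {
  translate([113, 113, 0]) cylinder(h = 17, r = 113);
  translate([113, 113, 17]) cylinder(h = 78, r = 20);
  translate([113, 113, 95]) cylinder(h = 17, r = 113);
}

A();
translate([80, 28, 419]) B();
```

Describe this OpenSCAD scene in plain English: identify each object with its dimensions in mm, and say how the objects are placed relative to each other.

A is a simple wooden stool: a rectangular seat 315 mm (x) by 288 mm (y), 37 mm thick, top face at z = 419 mm, on four round legs, each 48 mm in diameter. The legs rest on z = 0, each leg's axis is inset half a diameter from the nearest pair of seat edges (so the leg's bounding box is flush with the corner).

B is a spool: two coaxial disc flanges of radius 113 mm and thickness 17 mm, joined by a core cylinder of radius 20 mm and height 78 mm. The lower flange rests on z = 0 and the three cylinders share a vertical axis.

The spool is on top of the stool.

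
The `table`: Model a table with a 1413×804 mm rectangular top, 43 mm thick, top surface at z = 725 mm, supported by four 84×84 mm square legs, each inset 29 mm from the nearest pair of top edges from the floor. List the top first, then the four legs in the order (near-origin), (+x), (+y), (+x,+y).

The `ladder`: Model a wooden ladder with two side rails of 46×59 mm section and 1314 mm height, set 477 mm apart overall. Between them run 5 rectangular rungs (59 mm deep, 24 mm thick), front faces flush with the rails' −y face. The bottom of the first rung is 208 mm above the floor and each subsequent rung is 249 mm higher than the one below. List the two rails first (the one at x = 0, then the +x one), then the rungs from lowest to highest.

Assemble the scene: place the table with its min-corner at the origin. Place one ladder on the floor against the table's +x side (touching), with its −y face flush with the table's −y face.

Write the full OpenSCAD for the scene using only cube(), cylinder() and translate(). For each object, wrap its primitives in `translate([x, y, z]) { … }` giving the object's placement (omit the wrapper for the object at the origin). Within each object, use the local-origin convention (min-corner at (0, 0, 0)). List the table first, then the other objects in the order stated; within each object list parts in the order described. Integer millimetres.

translate([0, 0, 682]) cube([1413, 804, 43]);
translate([29, 29, 0]) cube([84, 84, 682]);
translate([1300, 29, 0]) cube([84, 84, 682]);
translate([29, 691, 0]) cube([84, 84, 682]);
translate([1300, 691, 0]) cube([84, 84, 682]);
translate([1413, 0, 0]) {
  cube([46, 59, 1314]);
  translate([431, 0, 0]) cube([46, 59, 1314]);
  translate([46, 0, 208]) cube([385, 59, 24]);
  translate([46, 0, 457]) cube([385, 59, 24]);
  translate([46, 0, 706]) cube([385, 59, 24]);
  translate([46, 0, 955]) cube([385, 59, 24]);
  translate([46, 0, 1204]) cube([385, 59, 24]);
}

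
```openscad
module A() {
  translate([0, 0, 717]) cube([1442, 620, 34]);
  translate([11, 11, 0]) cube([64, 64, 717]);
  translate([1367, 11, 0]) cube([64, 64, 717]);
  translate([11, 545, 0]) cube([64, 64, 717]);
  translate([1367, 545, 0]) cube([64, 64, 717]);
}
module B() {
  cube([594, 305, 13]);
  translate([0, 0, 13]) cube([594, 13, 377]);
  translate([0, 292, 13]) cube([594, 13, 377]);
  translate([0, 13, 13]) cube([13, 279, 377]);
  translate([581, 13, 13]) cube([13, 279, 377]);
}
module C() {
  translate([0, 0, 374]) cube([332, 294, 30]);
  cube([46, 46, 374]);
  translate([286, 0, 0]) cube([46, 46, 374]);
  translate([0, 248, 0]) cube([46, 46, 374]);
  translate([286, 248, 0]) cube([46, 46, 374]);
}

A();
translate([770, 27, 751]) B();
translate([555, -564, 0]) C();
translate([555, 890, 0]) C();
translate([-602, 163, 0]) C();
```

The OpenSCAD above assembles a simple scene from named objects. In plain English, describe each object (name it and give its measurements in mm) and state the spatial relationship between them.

A is a table with a 1442×620 mm rectangular top, 34 mm thick, top surface at z = 751 mm, supported by four 64×64 mm square legs, each inset 11 mm from the nearest pair of top edges, running from the floor.

B is an open-topped rectangular box: outside dimensions 594×305×390 mm, with a uniform wall and base thickness of 13 mm. The base is a full 594×305 slab on the floor; four walls sit on top of the base. The front and back walls (the −y and +y sides) span the full width; the two side walls fit between them.

C is a four-legged stool. The seat is a 332×294×30 mm slab whose top surface is at z = 404 mm; four square legs, each 46×46 mm in cross-section, run from the floor (z = 0) to the underside of the seat, each flush with a corner of the seat.

The open box is on top of the table. Three stools sit around the table at the −y, +y, −x sides.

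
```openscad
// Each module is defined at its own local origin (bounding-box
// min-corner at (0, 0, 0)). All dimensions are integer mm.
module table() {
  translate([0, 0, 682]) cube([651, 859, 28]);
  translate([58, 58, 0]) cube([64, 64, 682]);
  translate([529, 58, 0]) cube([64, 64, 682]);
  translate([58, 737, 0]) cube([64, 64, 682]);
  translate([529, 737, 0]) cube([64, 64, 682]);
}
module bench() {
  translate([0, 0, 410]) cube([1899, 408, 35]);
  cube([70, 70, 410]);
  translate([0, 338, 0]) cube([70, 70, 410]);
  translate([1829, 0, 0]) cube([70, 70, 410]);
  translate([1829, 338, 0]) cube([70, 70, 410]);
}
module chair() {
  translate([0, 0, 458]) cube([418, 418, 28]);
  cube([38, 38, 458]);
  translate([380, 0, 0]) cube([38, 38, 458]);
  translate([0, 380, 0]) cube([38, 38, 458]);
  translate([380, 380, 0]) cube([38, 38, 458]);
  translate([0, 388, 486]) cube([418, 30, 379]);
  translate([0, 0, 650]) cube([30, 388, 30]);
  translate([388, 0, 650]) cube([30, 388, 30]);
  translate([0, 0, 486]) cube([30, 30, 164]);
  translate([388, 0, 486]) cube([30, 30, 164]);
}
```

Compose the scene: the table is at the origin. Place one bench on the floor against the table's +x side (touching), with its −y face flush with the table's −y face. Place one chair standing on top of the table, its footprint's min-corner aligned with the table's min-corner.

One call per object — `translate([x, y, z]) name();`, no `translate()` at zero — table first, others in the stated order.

table();
translate([651, 0, 0]) bench();
translate([0, 0, 710]) chair();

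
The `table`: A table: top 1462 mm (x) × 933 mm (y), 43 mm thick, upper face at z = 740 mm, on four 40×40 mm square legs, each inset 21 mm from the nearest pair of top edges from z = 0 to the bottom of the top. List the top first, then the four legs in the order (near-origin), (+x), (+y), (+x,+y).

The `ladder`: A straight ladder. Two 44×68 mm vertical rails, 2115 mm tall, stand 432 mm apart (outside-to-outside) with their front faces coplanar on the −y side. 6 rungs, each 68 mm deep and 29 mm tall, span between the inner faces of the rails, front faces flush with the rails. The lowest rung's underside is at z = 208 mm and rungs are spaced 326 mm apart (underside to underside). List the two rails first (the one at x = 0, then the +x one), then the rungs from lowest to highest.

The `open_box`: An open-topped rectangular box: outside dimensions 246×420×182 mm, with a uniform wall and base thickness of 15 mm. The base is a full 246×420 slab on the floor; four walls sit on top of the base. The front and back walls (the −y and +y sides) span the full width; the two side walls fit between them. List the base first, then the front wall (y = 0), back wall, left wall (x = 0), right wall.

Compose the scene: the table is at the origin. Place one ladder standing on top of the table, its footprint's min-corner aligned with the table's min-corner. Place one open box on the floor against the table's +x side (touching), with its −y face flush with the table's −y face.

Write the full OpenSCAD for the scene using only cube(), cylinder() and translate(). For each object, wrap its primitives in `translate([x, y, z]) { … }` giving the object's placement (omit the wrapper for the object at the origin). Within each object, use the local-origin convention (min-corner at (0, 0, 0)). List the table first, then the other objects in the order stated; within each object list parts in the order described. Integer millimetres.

translate([0, 0, 697]) cube([1462, 933, 43]);
translate([21, 21, 0]) cube([40, 40, 697]);
translate([1401, 21, 0]) cube([40, 40, 697]);
translate([21, 872, 0]) cube([40, 40, 697]);
translate([1401, 872, 0]) cube([40, 40, 697]);
translate([0, 0, 740]) {
  cube([44, 68, 2115]);
  translate([388, 0, 0]) cube([44, 68, 2115]);
  translate([44, 0, 208]) cube([344, 68, 29]);
  translate([44, 0, 534]) cube([344, 68, 29]);
  translate([44, 0, 860]) cube([344, 68, 29]);
  translate([44, 0, 1186]) cube([344, 68, 29]);
  translate([44, 0, 1512]) cube([344, 68, 29]);
  translate([44, 0, 1838]) cube([344, 68, 29]);
}
translate([1462, 0, 0]) {
  cube([246, 420, 15]);
  translate([0, 0, 15]) cube([246, 15, 167]);
  translate([0, 405, 15]) cube([246, 15, 167]);
  translate([0, 15, 15]) cube([15, 390, 167]);
  translate([231, 15, 15]) cube([15, 390, 167]);
}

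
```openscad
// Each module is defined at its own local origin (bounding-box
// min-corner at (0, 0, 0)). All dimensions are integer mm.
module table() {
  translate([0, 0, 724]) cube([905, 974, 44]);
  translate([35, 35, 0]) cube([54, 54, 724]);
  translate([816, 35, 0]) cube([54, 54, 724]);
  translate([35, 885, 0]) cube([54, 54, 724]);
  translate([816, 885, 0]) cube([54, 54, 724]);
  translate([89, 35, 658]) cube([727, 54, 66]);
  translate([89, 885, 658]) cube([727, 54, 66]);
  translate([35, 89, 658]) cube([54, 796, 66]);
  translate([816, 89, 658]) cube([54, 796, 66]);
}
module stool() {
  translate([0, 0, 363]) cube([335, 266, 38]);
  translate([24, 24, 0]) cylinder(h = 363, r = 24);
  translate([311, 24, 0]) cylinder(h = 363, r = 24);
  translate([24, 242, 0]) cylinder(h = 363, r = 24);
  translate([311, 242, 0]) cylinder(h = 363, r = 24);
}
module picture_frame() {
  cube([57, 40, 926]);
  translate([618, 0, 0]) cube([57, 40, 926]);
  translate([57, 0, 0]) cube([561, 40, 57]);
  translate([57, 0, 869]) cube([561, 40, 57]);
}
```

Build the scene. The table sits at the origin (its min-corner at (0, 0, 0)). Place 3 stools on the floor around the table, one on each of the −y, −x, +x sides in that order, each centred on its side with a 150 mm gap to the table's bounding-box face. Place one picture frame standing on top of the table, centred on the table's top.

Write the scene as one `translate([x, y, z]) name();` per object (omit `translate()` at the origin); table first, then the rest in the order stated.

table();
translate([285, -416, 0]) stool();
translate([-485, 354, 0]) stool();
translate([1055, 354, 0]) stool();
translate([115, 467, 768]) picture_frame();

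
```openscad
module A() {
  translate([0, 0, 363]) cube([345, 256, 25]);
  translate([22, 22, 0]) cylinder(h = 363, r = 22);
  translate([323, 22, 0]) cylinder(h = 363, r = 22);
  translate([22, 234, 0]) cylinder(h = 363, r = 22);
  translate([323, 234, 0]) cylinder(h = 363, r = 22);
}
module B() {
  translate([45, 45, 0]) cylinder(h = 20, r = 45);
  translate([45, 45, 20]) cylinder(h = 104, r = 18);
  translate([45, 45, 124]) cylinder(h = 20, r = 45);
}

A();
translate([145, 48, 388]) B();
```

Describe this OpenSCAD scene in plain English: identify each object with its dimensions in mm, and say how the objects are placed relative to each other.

A is a simple wooden stool: a rectangular seat 345 mm (x) by 256 mm (y), 25 mm thick, top face at z = 388 mm, on four round legs, each 44 mm in diameter. The legs rest on z = 0, each leg's axis is inset half a diameter from the nearest pair of seat edges (so the leg's bounding box is flush with the corner).

B is a spool: two coaxial disc flanges of radius 45 mm and thickness 20 mm, joined by a core cylinder of radius 18 mm and height 104 mm. The lower flange rests on z = 0 and the three cylinders share a vertical axis.

The spool is on top of the stool.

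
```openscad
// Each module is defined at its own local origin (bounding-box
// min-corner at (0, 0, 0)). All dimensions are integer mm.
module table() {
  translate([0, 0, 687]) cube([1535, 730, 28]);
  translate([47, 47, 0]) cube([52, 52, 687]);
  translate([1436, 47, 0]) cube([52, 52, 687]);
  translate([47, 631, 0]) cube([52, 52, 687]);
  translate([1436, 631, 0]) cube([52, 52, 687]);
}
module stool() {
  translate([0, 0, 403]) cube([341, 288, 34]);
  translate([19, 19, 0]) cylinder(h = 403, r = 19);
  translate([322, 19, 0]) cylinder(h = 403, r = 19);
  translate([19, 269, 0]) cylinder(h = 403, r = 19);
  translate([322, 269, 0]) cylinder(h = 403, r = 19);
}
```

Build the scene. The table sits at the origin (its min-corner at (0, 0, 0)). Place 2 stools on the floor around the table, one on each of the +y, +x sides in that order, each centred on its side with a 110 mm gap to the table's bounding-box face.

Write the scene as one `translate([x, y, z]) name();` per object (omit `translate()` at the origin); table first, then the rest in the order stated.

table();
translate([597, 840, 0]) stool();
translate([1645, 221, 0]) stool();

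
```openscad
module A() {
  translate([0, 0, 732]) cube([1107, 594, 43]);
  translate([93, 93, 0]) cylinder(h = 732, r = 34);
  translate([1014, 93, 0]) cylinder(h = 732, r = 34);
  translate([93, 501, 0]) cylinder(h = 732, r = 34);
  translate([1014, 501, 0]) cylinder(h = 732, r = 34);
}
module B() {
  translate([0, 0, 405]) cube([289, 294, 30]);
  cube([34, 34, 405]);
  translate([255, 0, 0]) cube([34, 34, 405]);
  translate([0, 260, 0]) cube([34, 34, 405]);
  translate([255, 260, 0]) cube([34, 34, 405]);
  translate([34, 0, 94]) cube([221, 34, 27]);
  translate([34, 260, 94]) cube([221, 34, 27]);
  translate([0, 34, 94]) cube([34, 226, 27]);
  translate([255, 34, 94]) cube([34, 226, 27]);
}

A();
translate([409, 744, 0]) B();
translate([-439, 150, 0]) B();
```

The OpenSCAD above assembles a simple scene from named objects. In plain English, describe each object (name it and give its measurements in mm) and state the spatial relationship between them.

A is a table with a 1107×594 mm rectangular top, 43 mm thick, top surface at z = 775 mm, supported by four round legs of 68 mm diameter, each leg's bounding box inset 59 mm from the nearest pair of top edges, running from the floor.

B is a four-legged stool. The seat is a 289×294×30 mm slab whose top surface is at z = 435 mm; four square legs, each 34×34 mm in cross-section, run from the floor (z = 0) to the underside of the seat, each flush with a corner of the seat. Four stretchers, 34 mm wide and 27 mm tall, connect adjacent legs with their undersides at z = 94 mm, each running between the inner faces of the legs it joins and aligned with the legs' outer faces on the other axis.

Two stools sit around the table at the +y, −x sides.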